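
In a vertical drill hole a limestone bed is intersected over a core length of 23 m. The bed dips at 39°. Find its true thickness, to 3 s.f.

True thickness t = h · cos(dip) = 23 × cos 39°
t = 23 × 0.7771 = 17.874 m

17.9 m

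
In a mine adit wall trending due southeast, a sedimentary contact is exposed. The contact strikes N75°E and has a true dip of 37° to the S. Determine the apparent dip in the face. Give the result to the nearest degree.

33°

The strike is N75°E and the section trends due southeast; the acute angle between them is β = 60°.
tan α = tan 37° × sin 60° = 0.7536 × 0.8660 = 0.6526
apparent dip = arctan 0.6526 = 33.13°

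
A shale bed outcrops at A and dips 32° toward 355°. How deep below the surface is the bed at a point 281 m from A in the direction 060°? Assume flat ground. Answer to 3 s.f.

74.2 m

The hole lies 65° from the dip direction, so the down-dip offset is 281 × cos 65° = 118.76 m.
Depth = down-dip offset × tan(dip) = 118.76 × tan 32° = 118.76 × 0.6249
Depth = 74.21 m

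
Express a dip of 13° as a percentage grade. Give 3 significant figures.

grade % = 100 × tan 13° = 100 × 0.2309

23.1%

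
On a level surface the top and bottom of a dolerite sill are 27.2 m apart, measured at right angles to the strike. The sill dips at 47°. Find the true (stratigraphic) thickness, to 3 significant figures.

True thickness t = w · sin(dip) = 27.2 × sin 47°
t = 27.2 × 0.7314 = 19.893 m

19.9 m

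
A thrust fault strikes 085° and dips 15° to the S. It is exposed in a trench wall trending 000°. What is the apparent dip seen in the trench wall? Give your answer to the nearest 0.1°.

The strike is 085° and the section trends 000°; the acute angle between them is β = 85°.
tan α = tan 15° × sin 85° = 0.2679 × 0.9962 = 0.2669
apparent dip = arctan 0.2669 = 14.95°

14.9°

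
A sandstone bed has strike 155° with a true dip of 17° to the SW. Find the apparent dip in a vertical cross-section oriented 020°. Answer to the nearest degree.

12°

Angle between strike (155°) and section (020°): β = 45°.
tan α = tan 17° × sin 45° = 0.3057 × 0.7071 = 0.2162
α = arctan(0.2162) = 12.20°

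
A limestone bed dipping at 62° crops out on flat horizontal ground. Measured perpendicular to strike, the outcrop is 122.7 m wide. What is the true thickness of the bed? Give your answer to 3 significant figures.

108 m

True thickness t = w · sin(dip) = 122.7 × sin 62°
t = 122.7 × 0.8829 = 108.338 m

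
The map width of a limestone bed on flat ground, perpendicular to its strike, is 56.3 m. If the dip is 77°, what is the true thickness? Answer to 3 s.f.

54.9 m

True thickness t = w · sin(dip) = 56.3 × sin 77°
t = 56.3 × 0.9744 = 54.857 m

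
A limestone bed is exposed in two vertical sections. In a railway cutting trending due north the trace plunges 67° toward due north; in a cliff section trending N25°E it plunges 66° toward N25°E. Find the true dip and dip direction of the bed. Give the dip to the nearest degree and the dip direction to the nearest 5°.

true dip 67°, dip direction 005°

Each apparent-dip line lies in the plane. As unit vectors (x east, y north, z up), v₁ plunges 67°→due north and v₂ plunges 66°→N25°E.
The plane normal is n = v₁ × v₂ ∝ (0.018, 0.158, 0.067).
True dip = arccos(n_z / |n|) = arccos(0.3887) = 67.1°.
The horizontal component of n points toward azimuth atan2(n_x, n_y) = 6°, the dip direction.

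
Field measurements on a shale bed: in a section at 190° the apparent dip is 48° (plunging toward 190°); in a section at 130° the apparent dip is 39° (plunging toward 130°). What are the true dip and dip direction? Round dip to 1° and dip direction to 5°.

The two traces are lines in the plane: v₁ = (sin 190°·cos 48°, cos 190°·cos 48°, −sin 48°), v₂ = (sin 130°·cos 39°, cos 130°·cos 39°, −sin 39°).
n = v₁ × v₂ = (0.043, -0.516, 0.450) (taken with n_z > 0).
True dip = arccos(n_z / |n|) = arccos(0.6566) = 49.0°.
Dip direction = atan2(0.043, -0.516) = 175° (azimuth of n's horizontal projection).

true dip 49°, dip direction 175°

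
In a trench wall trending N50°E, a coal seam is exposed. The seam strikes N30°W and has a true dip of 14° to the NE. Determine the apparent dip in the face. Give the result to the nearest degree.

14°

Angle between strike (N30°W) and section (N50°E): β = 80°.
tan α = tan 14° × sin 80° = 0.2493 × 0.9848 = 0.2455
apparent dip = arctan 0.2455 = 13.80°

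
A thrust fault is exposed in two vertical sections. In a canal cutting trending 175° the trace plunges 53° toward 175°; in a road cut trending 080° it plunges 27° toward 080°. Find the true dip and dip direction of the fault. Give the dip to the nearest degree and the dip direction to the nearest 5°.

Represent each trace as a vector plunging at its apparent dip toward its trend (east-north-up frame): v₁ = (0.052, -0.600, -0.799), v₂ = (0.877, 0.155, -0.454).
Cross product v₁ × v₂ gives the pole to the plane: n ∝ (0.396, -0.677, 0.534).
tan δ = √(n_x²+n_y²)/n_z = 0.784/0.534, so δ = 55.7°.
The horizontal component of n points toward azimuth atan2(n_x, n_y) = 150°, the dip direction.

true dip 56°, dip direction 150°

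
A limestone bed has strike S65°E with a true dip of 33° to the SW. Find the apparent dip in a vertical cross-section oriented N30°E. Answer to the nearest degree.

The strike is S65°E and the section trends N30°E; the acute angle between them is β = 85°.
tan(apparent dip) = tan 33° · sin 85° = 0.6469
α = arctan(0.6469) = 32.90°

33°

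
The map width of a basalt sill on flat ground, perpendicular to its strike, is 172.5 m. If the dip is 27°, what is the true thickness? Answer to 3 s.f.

True thickness t = w · sin(dip) = 172.5 × sin 27°
t = 172.5 × 0.4540 = 78.313 m

78.3 m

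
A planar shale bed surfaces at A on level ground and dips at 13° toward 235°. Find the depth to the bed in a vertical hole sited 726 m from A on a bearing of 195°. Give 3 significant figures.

The hole lies 40° from the dip direction, so the down-dip offset is 726 × cos 40° = 556.15 m.
Depth = down-dip offset × tan(dip) = 556.15 × tan 13° = 556.15 × 0.2309
Depth = 128.40 m

128 m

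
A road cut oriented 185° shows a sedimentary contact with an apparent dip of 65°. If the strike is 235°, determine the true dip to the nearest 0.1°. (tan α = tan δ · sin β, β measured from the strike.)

β = acute angle between strike 235° and section 185° = 50°.
tan δ = tan α / sin β = tan 65° / sin 50° = 2.1445 / 0.7660 = 2.7995
true dip = arctan 2.7995 = 70.34°

70.3°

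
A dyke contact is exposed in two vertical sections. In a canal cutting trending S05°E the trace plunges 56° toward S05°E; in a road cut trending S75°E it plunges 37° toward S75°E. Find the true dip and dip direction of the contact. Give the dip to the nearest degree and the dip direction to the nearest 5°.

Each apparent-dip line lies in the plane. As unit vectors (x east, y north, z up), v₁ plunges 56°→S05°E and v₂ plunges 37°→S75°E.
The plane normal is n = v₁ × v₂ ∝ (0.164, -0.610, 0.420).
Dip δ = arctan(|n_h|/n_z) = arctan(0.632/0.420) = 56.4°.
The horizontal component of n points toward azimuth atan2(n_x, n_y) = 165°, the dip direction.

true dip 56°, dip direction 165°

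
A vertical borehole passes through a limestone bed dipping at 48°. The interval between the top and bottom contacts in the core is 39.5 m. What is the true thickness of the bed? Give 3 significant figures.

26.4 m

True thickness t = h · cos(dip) = 39.5 × cos 48°
t = 39.5 × 0.6691 = 26.431 m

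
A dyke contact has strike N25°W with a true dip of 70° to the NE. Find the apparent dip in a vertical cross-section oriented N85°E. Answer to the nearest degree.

The strike is N25°W and the section trends N85°E; the acute angle between them is β = 70°.
tan α = tan 70° × sin 70° = 2.7475 × 0.9397 = 2.5818
α = arctan(2.5818) = 68.83°

69°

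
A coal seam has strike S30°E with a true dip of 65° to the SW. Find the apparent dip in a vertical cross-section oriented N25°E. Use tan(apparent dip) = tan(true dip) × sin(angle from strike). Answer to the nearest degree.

60°

Angle between strike (S30°E) and section (N25°E): β = 55°.
tan α = tan 65° × sin 55° = 2.1445 × 0.8192 = 1.7567
apparent dip = arctan 1.7567 = 60.35°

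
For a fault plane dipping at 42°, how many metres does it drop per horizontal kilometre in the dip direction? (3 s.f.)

900 m

drop per km = 1000 × tan 42° = 1000 × 0.9004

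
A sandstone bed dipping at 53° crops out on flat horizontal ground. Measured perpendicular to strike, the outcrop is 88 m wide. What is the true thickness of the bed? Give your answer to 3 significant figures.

70.3 m

True thickness t = w · sin(dip) = 88 × sin 53°
t = 88 × 0.7986 = 70.280 m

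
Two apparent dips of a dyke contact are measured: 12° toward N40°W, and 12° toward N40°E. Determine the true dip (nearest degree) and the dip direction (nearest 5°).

true dip 16°, dip direction 000°

The two traces are lines in the plane: v₁ = (sin 320°·cos 12°, cos 320°·cos 12°, −sin 12°), v₂ = (sin 40°·cos 12°, cos 40°·cos 12°, −sin 12°).
Cross product v₁ × v₂ gives the pole to the plane: n ∝ (-0.000, 0.261, 0.942).
Dip δ = arctan(|n_h|/n_z) = arctan(0.261/0.942) = 15.5°.
The horizontal component of n points toward azimuth atan2(n_x, n_y) = 360°, the dip direction.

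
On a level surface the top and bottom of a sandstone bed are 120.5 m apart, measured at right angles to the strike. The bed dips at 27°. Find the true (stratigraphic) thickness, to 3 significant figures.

54.7 m

True thickness t = w · sin(dip) = 120.5 × sin 27°
t = 120.5 × 0.4540 = 54.706 m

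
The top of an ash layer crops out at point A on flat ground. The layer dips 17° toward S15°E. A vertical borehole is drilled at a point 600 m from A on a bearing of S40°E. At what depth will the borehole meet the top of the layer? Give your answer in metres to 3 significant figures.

166 m

The hole lies 25° from the dip direction, so the down-dip offset is 600 × cos 25° = 543.78 m.
Depth = down-dip offset × tan(dip) = 543.78 × tan 17° = 543.78 × 0.3057
Depth = 166.25 m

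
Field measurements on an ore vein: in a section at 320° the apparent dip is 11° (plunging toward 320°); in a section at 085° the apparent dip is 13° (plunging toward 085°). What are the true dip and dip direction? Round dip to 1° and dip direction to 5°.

Each apparent-dip line lies in the plane. As unit vectors (x east, y north, z up), v₁ plunges 11°→320° and v₂ plunges 13°→085°.
Cross product v₁ × v₂ gives the pole to the plane: n ∝ (0.153, 0.327, 0.783).
True dip = arccos(n_z / |n|) = arccos(0.9082) = 24.7°.
Dip direction = azimuth of (n_x, n_y) = atan2(0.153, 0.327) = 25°.

true dip 25°, dip direction 025°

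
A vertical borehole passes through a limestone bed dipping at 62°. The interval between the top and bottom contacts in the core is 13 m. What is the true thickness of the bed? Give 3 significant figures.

True thickness t = h · cos(dip) = 13 × cos 62°
t = 13 × 0.4695 = 6.103 m

6.10 m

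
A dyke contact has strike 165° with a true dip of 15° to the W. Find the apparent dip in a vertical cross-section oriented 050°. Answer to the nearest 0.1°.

The strike is 165° and the section trends 050°; the acute angle between them is β = 65°.
tan(apparent dip) = tan 15° · sin 65° = 0.2428
apparent dip = arctan 0.2428 = 13.65°

13.6°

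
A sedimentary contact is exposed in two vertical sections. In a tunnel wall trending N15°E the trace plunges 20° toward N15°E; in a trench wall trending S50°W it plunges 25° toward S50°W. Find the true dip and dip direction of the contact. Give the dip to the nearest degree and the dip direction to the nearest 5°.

true dip 54°, dip direction 300°

The two traces are lines in the plane: v₁ = (sin 15°·cos 20°, cos 15°·cos 20°, −sin 20°), v₂ = (sin 230°·cos 25°, cos 230°·cos 25°, −sin 25°).
The plane normal is n = v₁ × v₂ ∝ (-0.583, 0.340, 0.488).
tan δ = √(n_x²+n_y²)/n_z = 0.675/0.488, so δ = 54.1°.
The horizontal component of n points toward azimuth atan2(n_x, n_y) = 300°, the dip direction.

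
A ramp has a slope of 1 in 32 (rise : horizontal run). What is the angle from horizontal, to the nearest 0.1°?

1.8°

tan θ = 1/32 = 0.0312
θ = arctan(0.0312) = 1.79°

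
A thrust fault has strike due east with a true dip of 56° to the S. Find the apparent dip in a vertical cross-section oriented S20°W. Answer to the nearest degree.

The section lies 70° from the strike.
tan α = tan 56° × sin 70° = 1.4826 × 0.9397 = 1.3932
α = arctan(1.3932) = 54.33°

54°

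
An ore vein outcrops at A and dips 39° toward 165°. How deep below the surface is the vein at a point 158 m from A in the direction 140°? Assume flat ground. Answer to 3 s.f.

The hole lies 25° from the dip direction, so the down-dip offset is 158 × cos 25° = 143.20 m.
Depth = down-dip offset × tan(dip) = 143.20 × tan 39° = 143.20 × 0.8098
Depth = 115.96 m

116 m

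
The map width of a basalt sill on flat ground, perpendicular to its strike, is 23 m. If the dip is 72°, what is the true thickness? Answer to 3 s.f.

21.9 m

True thickness t = w · sin(dip) = 23 × sin 72°
t = 23 × 0.9511 = 21.874 m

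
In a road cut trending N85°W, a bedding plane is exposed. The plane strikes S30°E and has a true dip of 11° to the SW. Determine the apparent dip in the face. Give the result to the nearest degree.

9°

Angle between strike (S30°E) and section (N85°W): β = 55°.
tan(apparent dip) = tan 11° · sin 55° = 0.1592
apparent dip = arctan 0.1592 = 9.05°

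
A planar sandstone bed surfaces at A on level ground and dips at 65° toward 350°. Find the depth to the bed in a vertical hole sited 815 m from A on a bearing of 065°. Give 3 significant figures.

The hole lies 75° from the dip direction, so the down-dip offset is 815 × cos 75° = 210.94 m.
Depth = down-dip offset × tan(dip) = 210.94 × tan 65° = 210.94 × 2.1445
Depth = 452.36 m

452 m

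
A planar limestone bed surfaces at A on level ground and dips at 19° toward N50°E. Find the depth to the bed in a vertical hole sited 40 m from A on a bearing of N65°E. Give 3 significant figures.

13.3 m

The hole lies 15° from the dip direction, so the down-dip offset is 40 × cos 15° = 38.64 m.
Depth = down-dip offset × tan(dip) = 38.64 × tan 19° = 38.64 × 0.3443
Depth = 13.30 m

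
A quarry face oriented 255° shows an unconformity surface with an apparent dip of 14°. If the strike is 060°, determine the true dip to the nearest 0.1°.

β = acute angle between strike 060° and section 255° = 15°.
tan(true dip) = tan 14° / sin 15° = 0.9633
δ = arctan(0.9633) = 43.93°

43.9°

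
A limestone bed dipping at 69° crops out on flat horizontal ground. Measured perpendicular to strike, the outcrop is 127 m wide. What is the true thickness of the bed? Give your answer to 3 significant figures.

True thickness t = w · sin(dip) = 127 × sin 69°
t = 127 × 0.9336 = 118.565 m

119 m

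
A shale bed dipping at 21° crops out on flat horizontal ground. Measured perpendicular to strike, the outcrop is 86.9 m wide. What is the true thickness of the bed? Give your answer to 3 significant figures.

31.1 m

True thickness t = w · sin(dip) = 86.9 × sin 21°
t = 86.9 × 0.3584 = 31.142 m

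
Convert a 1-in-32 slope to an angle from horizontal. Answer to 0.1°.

tan θ = 1/32 = 0.0312
θ = arctan(0.0312) = 1.79°

1.8°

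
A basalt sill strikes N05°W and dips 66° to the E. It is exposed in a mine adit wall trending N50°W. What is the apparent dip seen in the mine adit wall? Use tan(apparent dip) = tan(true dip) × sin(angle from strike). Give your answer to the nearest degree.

58°

Angle between strike (N05°W) and section (N50°W): β = 45°.
tan(apparent dip) = tan 66° · sin 45° = 1.5882
α = arctan(1.5882) = 57.80°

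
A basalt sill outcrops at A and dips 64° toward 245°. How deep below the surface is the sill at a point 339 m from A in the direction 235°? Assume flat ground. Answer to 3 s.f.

The hole lies 10° from the dip direction, so the down-dip offset is 339 × cos 10° = 333.85 m.
Depth = down-dip offset × tan(dip) = 333.85 × tan 64° = 333.85 × 2.0503
Depth = 684.49 m

684 m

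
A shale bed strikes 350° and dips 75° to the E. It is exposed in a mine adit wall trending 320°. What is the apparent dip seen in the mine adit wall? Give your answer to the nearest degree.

The section lies 30° from the strike.
tan(apparent dip) = tan 75° · sin 30° = 1.8660
apparent dip = arctan 1.8660 = 61.81°

62°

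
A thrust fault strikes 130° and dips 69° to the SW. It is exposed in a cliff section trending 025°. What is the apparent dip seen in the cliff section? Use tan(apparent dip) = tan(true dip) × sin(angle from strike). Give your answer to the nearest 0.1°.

68.3°

The strike is 130° and the section trends 025°; the acute angle between them is β = 75°.
tan(apparent dip) = tan 69° · sin 75° = 2.5163
apparent dip = arctan 2.5163 = 68.33°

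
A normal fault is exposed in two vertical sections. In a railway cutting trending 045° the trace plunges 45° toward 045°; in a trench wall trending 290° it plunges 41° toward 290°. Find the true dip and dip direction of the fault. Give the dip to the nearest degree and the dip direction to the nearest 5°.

Each apparent-dip line lies in the plane. As unit vectors (x east, y north, z up), v₁ plunges 45°→045° and v₂ plunges 41°→290°.
n = v₁ × v₂ = (-0.146, 0.830, 0.484) (taken with n_z > 0).
tan δ = √(n_x²+n_y²)/n_z = 0.842/0.484, so δ = 60.1°.
Dip direction = atan2(-0.146, 0.830) = 350° (azimuth of n's horizontal projection).

true dip 60°, dip direction 350°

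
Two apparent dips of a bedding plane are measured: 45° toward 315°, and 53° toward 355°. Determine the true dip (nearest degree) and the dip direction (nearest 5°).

true dip 53°, dip direction 355°

Each apparent-dip line lies in the plane. As unit vectors (x east, y north, z up), v₁ plunges 45°→315° and v₂ plunges 53°→355°.
The plane normal is n = v₁ × v₂ ∝ (-0.025, 0.362, 0.274).
True dip = arccos(n_z / |n|) = arccos(0.6017) = 53.0°.
Dip direction = atan2(-0.025, 0.362) = 356° (azimuth of n's horizontal projection).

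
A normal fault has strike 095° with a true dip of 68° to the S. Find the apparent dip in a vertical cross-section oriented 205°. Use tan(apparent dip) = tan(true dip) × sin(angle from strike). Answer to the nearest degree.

67°

The strike is 095° and the section trends 205°; the acute angle between them is β = 70°.
tan α = tan 68° × sin 70° = 2.4751 × 0.9397 = 2.3258
α = arctan(2.3258) = 66.73°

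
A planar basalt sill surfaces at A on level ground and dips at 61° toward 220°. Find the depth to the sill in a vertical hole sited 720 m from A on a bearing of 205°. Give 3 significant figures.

The hole lies 15° from the dip direction, so the down-dip offset is 720 × cos 15° = 695.47 m.
Depth = down-dip offset × tan(dip) = 695.47 × tan 61° = 695.47 × 1.8040
Depth = 1254.65 m

1250 m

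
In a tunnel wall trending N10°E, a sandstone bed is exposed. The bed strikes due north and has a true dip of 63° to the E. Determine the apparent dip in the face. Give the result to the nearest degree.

The section lies 10° from the strike.
tan(apparent dip) = tan 63° · sin 10° = 0.3408
α = arctan(0.3408) = 18.82°

19°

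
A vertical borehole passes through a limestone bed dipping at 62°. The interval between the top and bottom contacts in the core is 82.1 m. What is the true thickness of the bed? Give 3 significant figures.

True thickness t = h · cos(dip) = 82.1 × cos 62°
t = 82.1 × 0.4695 = 38.544 m

38.5 m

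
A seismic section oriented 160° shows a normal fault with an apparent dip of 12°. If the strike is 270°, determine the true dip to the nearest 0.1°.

12.7°

The section is 70° from the strike.
tan δ = tan α / sin β = tan 12° / sin 70° = 0.2126 / 0.9397 = 0.2262
true dip = arctan 0.2262 = 12.75°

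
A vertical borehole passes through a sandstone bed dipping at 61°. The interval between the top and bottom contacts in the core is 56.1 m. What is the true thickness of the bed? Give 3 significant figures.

27.2 m

True thickness t = h · cos(dip) = 56.1 × cos 61°
t = 56.1 × 0.4848 = 27.198 m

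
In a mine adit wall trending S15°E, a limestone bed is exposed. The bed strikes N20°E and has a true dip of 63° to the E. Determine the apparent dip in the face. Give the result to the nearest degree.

48°

The strike is N20°E and the section trends S15°E; the acute angle between them is β = 35°.
tan(apparent dip) = tan 63° · sin 35° = 1.1257
apparent dip = arctan 1.1257 = 48.38°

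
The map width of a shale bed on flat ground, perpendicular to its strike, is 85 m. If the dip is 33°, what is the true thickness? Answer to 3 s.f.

True thickness t = w · sin(dip) = 85 × sin 33°
t = 85 × 0.5446 = 46.294 m

46.3 m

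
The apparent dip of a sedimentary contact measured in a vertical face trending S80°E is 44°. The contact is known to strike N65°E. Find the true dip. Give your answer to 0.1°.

59.3°

The section is 35° from the strike.
tan(true dip) = tan 44° / sin 35° = 1.6836
true dip = arctan 1.6836 = 59.29°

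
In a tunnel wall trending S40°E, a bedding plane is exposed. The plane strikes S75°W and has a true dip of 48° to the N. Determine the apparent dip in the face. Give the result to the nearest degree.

45°

The strike is S75°W and the section trends S40°E; the acute angle between them is β = 65°.
tan(apparent dip) = tan 48° · sin 65° = 1.0066
apparent dip = arctan 1.0066 = 45.19°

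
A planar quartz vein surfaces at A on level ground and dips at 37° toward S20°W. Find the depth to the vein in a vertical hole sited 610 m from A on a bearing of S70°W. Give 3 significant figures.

The hole lies 50° from the dip direction, so the down-dip offset is 610 × cos 50° = 392.10 m.
Depth = down-dip offset × tan(dip) = 392.10 × tan 37° = 392.10 × 0.7536
Depth = 295.47 m

295 m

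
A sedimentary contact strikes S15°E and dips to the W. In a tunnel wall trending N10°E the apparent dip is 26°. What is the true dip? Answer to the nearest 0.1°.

The section is 25° from the strike.
tan δ = tan α / sin β = tan 26° / sin 25° = 0.4877 / 0.4226 = 1.1541
δ = arctan(1.1541) = 49.09°

49.1°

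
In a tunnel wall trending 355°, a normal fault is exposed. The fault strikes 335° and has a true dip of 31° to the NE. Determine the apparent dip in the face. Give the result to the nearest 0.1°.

Angle between strike (335°) and section (355°): β = 20°.
tan α = tan 31° × sin 20° = 0.6009 × 0.3420 = 0.2055
α = arctan(0.2055) = 11.61°

11.6°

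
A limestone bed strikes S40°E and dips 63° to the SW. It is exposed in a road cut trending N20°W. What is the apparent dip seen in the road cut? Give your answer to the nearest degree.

34°

The strike is S40°E and the section trends N20°W; the acute angle between them is β = 20°.
tan(apparent dip) = tan 63° · sin 20° = 0.6713
apparent dip = arctan 0.6713 = 33.87°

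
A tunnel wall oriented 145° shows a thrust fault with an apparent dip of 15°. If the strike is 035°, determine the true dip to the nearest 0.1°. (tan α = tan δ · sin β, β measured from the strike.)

15.9°

β = acute angle between strike 035° and section 145° = 70°.
tan δ = tan α / sin β = tan 15° / sin 70° = 0.2679 / 0.9397 = 0.2851
δ = arctan(0.2851) = 15.92°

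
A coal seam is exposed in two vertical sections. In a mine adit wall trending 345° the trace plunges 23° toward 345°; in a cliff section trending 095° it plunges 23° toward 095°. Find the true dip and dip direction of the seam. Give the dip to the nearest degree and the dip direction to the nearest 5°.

Represent each trace as a vector plunging at its apparent dip toward its trend (east-north-up frame): v₁ = (-0.238, 0.889, -0.391), v₂ = (0.917, -0.080, -0.391).
The plane normal is n = v₁ × v₂ ∝ (0.379, 0.451, 0.796).
tan δ = √(n_x²+n_y²)/n_z = 0.589/0.796, so δ = 36.5°.
The horizontal component of n points toward azimuth atan2(n_x, n_y) = 40°, the dip direction.

true dip 37°, dip direction 040°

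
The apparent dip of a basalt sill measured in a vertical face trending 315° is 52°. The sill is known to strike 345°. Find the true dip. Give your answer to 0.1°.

68.7°

β = acute angle between strike 345° and section 315° = 30°.
tan δ = tan α / sin β = tan 52° / sin 30° = 1.2799 / 0.5000 = 2.5599
true dip = arctan 2.5599 = 68.66°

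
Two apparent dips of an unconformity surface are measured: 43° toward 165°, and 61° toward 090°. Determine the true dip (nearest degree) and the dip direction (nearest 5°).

Each apparent-dip line lies in the plane. As unit vectors (x east, y north, z up), v₁ plunges 43°→165° and v₂ plunges 61°→090°.
Cross product v₁ × v₂ gives the pole to the plane: n ∝ (0.618, -0.165, 0.342).
Dip δ = arctan(|n_h|/n_z) = arctan(0.640/0.342) = 61.8°.
The horizontal component of n points toward azimuth atan2(n_x, n_y) = 105°, the dip direction.

true dip 62°, dip direction 105°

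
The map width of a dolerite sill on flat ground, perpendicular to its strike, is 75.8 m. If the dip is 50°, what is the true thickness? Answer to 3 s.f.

True thickness t = w · sin(dip) = 75.8 × sin 50°
t = 75.8 × 0.7660 = 58.066 m

58.1 m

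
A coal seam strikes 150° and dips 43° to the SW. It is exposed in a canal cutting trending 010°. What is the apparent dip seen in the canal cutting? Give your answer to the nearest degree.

The strike is 150° and the section trends 010°; the acute angle between them is β = 40°.
tan(apparent dip) = tan 43° · sin 40° = 0.5994
α = arctan(0.5994) = 30.94°

31°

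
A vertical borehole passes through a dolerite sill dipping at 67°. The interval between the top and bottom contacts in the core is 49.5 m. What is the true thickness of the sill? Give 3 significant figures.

19.3 m

True thickness t = h · cos(dip) = 49.5 × cos 67°
t = 49.5 × 0.3907 = 19.341 m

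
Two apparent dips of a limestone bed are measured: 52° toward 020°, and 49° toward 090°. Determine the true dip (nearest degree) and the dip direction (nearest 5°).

true dip 56°, dip direction 050°

The two traces are lines in the plane: v₁ = (sin 20°·cos 52°, cos 20°·cos 52°, −sin 52°), v₂ = (sin 90°·cos 49°, cos 90°·cos 49°, −sin 49°).
Cross product v₁ × v₂ gives the pole to the plane: n ∝ (0.437, 0.358, 0.380).
True dip = arccos(n_z / |n|) = arccos(0.5579) = 56.1°.
Dip direction = azimuth of (n_x, n_y) = atan2(0.437, 0.358) = 51°.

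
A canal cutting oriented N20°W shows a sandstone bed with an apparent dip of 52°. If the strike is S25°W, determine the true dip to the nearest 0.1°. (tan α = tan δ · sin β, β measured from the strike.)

The section is 45° from the strike.
tan(true dip) = tan 52° / sin 45° = 1.8101
δ = arctan(1.8101) = 61.08°

61.1°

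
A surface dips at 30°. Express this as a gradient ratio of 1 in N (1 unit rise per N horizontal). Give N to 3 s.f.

1 in 1.73

1 : N means tan θ = 1/N, so N = 1/tan 30° = 1/0.5774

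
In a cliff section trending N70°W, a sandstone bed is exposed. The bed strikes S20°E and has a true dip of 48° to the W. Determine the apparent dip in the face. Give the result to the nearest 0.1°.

The section lies 50° from the strike.
tan(apparent dip) = tan 48° · sin 50° = 0.8508
α = arctan(0.8508) = 40.39°

40.4°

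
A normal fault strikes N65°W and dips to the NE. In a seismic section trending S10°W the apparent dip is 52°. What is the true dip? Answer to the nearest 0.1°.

53.0°

β = acute angle between strike N65°W and section S10°W = 75°.
tan(true dip) = tan 52° / sin 75° = 1.3251
true dip = arctan 1.3251 = 52.96°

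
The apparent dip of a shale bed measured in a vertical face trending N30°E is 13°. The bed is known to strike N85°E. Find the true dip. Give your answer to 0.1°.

15.7°

β = acute angle between strike N85°E and section N30°E = 55°.
tan(true dip) = tan 13° / sin 55° = 0.2818
δ = arctan(0.2818) = 15.74°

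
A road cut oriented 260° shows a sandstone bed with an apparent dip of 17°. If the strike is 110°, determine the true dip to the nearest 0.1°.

β = acute angle between strike 110° and section 260° = 30°.
tan(true dip) = tan 17° / sin 30° = 0.6115
true dip = arctan 0.6115 = 31.44°

31.4°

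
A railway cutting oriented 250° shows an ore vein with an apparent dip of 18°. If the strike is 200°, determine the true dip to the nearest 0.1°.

β = acute angle between strike 200° and section 250° = 50°.
tan δ = tan α / sin β = tan 18° / sin 50° = 0.3249 / 0.7660 = 0.4242
δ = arctan(0.4242) = 22.98°

23.0°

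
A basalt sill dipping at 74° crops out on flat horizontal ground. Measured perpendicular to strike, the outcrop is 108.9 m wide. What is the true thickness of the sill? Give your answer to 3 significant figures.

True thickness t = w · sin(dip) = 108.9 × sin 74°
t = 108.9 × 0.9613 = 104.681 m

105 m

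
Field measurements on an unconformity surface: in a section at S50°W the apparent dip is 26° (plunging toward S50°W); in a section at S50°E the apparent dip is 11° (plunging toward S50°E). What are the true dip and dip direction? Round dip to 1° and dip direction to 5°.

true dip 29°, dip direction 200°

Represent each trace as a vector plunging at its apparent dip toward its trend (east-north-up frame): v₁ = (-0.689, -0.578, -0.438), v₂ = (0.752, -0.631, -0.191).
n = v₁ × v₂ = (-0.166, -0.461, 0.869) (taken with n_z > 0).
tan δ = √(n_x²+n_y²)/n_z = 0.490/0.869, so δ = 29.4°.
Dip direction = atan2(-0.166, -0.461) = 200° (azimuth of n's horizontal projection).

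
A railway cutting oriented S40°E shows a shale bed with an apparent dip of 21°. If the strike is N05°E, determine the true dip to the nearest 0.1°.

β = acute angle between strike N05°E and section S40°E = 45°.
tan δ = tan α / sin β = tan 21° / sin 45° = 0.3839 / 0.7071 = 0.5429
δ = arctan(0.5429) = 28.50°

28.5°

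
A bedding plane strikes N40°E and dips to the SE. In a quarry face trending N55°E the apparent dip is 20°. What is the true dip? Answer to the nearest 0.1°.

The section is 15° from the strike.
tan(true dip) = tan 20° / sin 15° = 1.4063
δ = arctan(1.4063) = 54.58°

54.6°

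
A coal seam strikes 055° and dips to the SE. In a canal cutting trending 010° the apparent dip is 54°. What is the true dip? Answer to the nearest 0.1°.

62.8°

The section is 45° from the strike.
tan(true dip) = tan 54° / sin 45° = 1.9465
δ = arctan(1.9465) = 62.81°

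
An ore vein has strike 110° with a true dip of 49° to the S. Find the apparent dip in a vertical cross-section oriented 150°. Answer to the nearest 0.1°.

The section lies 40° from the strike.
tan α = tan 49° × sin 40° = 1.1504 × 0.6428 = 0.7394
apparent dip = arctan 0.7394 = 36.48°

36.5°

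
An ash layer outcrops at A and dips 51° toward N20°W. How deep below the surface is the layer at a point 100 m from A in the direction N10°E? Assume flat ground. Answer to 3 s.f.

107 m

The hole lies 30° from the dip direction, so the down-dip offset is 100 × cos 30° = 86.60 m.
Depth = down-dip offset × tan(dip) = 86.60 × tan 51° = 86.60 × 1.2349
Depth = 106.95 m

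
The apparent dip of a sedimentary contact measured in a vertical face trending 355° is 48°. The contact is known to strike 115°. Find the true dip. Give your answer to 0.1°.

52.1°

β = acute angle between strike 115° and section 355° = 60°.
tan(true dip) = tan 48° / sin 60° = 1.2824
δ = arctan(1.2824) = 52.05°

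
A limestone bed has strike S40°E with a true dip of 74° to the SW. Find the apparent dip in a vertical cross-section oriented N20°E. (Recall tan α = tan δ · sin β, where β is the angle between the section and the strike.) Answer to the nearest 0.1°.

Angle between strike (S40°E) and section (N20°E): β = 60°.
tan α = tan 74° × sin 60° = 3.4874 × 0.8660 = 3.0202
α = arctan(3.0202) = 71.68°

71.7°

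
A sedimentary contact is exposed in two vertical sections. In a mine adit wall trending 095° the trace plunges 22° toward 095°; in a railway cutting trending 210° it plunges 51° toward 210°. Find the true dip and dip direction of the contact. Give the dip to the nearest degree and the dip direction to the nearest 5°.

Represent each trace as a vector plunging at its apparent dip toward its trend (east-north-up frame): v₁ = (0.924, -0.081, -0.375), v₂ = (-0.315, -0.545, -0.777).
n = v₁ × v₂ = (0.141, -0.836, 0.529) (taken with n_z > 0).
True dip = arccos(n_z / |n|) = arccos(0.5294) = 58.0°.
Dip direction = azimuth of (n_x, n_y) = atan2(0.141, -0.836) = 170°.

true dip 58°, dip direction 170°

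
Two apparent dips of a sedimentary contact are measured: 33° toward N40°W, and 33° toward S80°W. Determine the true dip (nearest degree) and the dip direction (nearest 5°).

true dip 37°, dip direction 290°

Represent each trace as a vector plunging at its apparent dip toward its trend (east-north-up frame): v₁ = (-0.539, 0.642, -0.545), v₂ = (-0.826, -0.146, -0.545).
Cross product v₁ × v₂ gives the pole to the plane: n ∝ (-0.429, 0.156, 0.609).
Dip δ = arctan(|n_h|/n_z) = arctan(0.457/0.609) = 36.9°.
Dip direction = atan2(-0.429, 0.156) = 290° (azimuth of n's horizontal projection).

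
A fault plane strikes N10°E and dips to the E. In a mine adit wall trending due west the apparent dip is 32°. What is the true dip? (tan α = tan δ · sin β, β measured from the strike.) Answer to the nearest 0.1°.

β = acute angle between strike N10°E and section due west = 80°.
tan δ = tan α / sin β = tan 32° / sin 80° = 0.6249 / 0.9848 = 0.6345
δ = arctan(0.6345) = 32.40°

32.4°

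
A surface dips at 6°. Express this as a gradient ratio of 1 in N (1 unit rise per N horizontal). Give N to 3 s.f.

1 : N means tan θ = 1/N, so N = 1/tan 6° = 1/0.1051

1 in 9.51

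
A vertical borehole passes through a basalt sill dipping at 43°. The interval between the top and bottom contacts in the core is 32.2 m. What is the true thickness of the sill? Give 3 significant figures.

True thickness t = h · cos(dip) = 32.2 × cos 43°
t = 32.2 × 0.7314 = 23.550 m

23.5 m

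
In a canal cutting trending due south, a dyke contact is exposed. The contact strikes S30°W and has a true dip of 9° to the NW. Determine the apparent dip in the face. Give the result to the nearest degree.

The section lies 30° from the strike.
tan α = tan 9° × sin 30° = 0.1584 × 0.5000 = 0.0792
apparent dip = arctan 0.0792 = 4.53°

5°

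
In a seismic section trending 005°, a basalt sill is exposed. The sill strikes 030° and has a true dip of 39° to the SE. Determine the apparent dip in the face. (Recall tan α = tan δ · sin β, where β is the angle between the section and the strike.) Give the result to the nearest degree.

19°

The section lies 25° from the strike.
tan(apparent dip) = tan 39° · sin 25° = 0.3422
α = arctan(0.3422) = 18.89°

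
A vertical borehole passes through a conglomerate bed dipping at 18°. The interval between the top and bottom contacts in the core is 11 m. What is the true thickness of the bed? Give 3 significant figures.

True thickness t = h · cos(dip) = 11 × cos 18°
t = 11 × 0.9511 = 10.462 m

10.5 m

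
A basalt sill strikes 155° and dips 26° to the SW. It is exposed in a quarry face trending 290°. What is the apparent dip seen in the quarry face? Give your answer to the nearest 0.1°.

19.0°

Angle between strike (155°) and section (290°): β = 45°.
tan α = tan 26° × sin 45° = 0.4877 × 0.7071 = 0.3449
apparent dip = arctan 0.3449 = 19.03°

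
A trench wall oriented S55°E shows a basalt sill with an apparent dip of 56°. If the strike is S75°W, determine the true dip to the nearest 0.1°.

62.7°

β = acute angle between strike S75°W and section S55°E = 50°.
tan(true dip) = tan 56° / sin 50° = 1.9353
true dip = arctan 1.9353 = 62.67°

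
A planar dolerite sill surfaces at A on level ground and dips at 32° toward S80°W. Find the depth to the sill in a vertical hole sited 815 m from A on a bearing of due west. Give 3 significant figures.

502 m

The hole lies 10° from the dip direction, so the down-dip offset is 815 × cos 10° = 802.62 m.
Depth = down-dip offset × tan(dip) = 802.62 × tan 32° = 802.62 × 0.6249
Depth = 501.53 m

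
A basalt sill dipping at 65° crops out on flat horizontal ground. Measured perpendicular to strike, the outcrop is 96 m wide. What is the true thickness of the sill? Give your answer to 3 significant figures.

True thickness t = w · sin(dip) = 96 × sin 65°
t = 96 × 0.9063 = 87.006 m

87.0 m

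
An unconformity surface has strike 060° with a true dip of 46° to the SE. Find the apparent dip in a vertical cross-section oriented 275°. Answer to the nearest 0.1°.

The strike is 060° and the section trends 275°; the acute angle between them is β = 35°.
tan(apparent dip) = tan 46° · sin 35° = 0.5940
apparent dip = arctan 0.5940 = 30.71°

30.7°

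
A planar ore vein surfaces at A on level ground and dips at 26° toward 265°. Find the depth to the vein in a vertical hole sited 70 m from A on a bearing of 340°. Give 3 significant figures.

The hole lies 75° from the dip direction, so the down-dip offset is 70 × cos 75° = 18.12 m.
Depth = down-dip offset × tan(dip) = 18.12 × tan 26° = 18.12 × 0.4877
Depth = 8.84 m

8.84 m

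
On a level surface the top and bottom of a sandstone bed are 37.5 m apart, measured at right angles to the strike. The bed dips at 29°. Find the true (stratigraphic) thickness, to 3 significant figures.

True thickness t = w · sin(dip) = 37.5 × sin 29°
t = 37.5 × 0.4848 = 18.180 m

18.2 m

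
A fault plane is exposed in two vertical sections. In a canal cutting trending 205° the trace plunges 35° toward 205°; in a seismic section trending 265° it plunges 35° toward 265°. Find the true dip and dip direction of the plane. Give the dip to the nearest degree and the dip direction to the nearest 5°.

true dip 39°, dip direction 235°

The two traces are lines in the plane: v₁ = (sin 205°·cos 35°, cos 205°·cos 35°, −sin 35°), v₂ = (sin 265°·cos 35°, cos 265°·cos 35°, −sin 35°).
Cross product v₁ × v₂ gives the pole to the plane: n ∝ (-0.385, -0.269, 0.581).
True dip = arccos(n_z / |n|) = arccos(0.7776) = 39.0°.
Dip direction = azimuth of (n_x, n_y) = atan2(-0.385, -0.269) = 235°.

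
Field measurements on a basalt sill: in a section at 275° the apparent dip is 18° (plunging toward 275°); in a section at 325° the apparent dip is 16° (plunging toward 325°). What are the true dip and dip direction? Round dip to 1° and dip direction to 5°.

Each apparent-dip line lies in the plane. As unit vectors (x east, y north, z up), v₁ plunges 18°→275° and v₂ plunges 16°→325°.
Cross product v₁ × v₂ gives the pole to the plane: n ∝ (-0.220, 0.091, 0.700).
tan δ = √(n_x²+n_y²)/n_z = 0.238/0.700, so δ = 18.8°.
The horizontal component of n points toward azimuth atan2(n_x, n_y) = 292°, the dip direction.

true dip 19°, dip direction 290°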